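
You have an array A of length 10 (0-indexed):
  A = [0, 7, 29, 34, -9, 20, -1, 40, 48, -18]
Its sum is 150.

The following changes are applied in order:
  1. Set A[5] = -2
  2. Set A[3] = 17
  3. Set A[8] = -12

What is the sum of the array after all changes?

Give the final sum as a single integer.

Initial sum: 150
Change 1: A[5] 20 -> -2, delta = -22, sum = 128
Change 2: A[3] 34 -> 17, delta = -17, sum = 111
Change 3: A[8] 48 -> -12, delta = -60, sum = 51

Answer: 51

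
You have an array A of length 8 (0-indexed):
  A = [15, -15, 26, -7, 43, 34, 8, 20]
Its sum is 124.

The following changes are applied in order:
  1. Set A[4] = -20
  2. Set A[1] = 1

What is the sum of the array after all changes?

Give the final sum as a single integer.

Answer: 77

Derivation:
Initial sum: 124
Change 1: A[4] 43 -> -20, delta = -63, sum = 61
Change 2: A[1] -15 -> 1, delta = 16, sum = 77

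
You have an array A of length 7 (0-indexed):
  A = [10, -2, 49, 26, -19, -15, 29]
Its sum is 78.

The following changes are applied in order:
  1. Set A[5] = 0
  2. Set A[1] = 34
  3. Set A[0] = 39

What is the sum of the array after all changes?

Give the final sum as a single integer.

Initial sum: 78
Change 1: A[5] -15 -> 0, delta = 15, sum = 93
Change 2: A[1] -2 -> 34, delta = 36, sum = 129
Change 3: A[0] 10 -> 39, delta = 29, sum = 158

Answer: 158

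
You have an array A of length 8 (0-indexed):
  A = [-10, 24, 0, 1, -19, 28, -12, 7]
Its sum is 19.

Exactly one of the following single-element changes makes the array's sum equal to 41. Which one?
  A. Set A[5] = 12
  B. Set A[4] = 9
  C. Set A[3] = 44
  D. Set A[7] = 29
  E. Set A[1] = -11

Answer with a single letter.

Answer: D

Derivation:
Option A: A[5] 28->12, delta=-16, new_sum=19+(-16)=3
Option B: A[4] -19->9, delta=28, new_sum=19+(28)=47
Option C: A[3] 1->44, delta=43, new_sum=19+(43)=62
Option D: A[7] 7->29, delta=22, new_sum=19+(22)=41 <-- matches target
Option E: A[1] 24->-11, delta=-35, new_sum=19+(-35)=-16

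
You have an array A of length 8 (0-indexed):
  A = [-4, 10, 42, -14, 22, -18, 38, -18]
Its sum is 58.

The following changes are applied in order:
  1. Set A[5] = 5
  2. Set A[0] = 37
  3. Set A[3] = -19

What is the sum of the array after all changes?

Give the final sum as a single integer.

Answer: 117

Derivation:
Initial sum: 58
Change 1: A[5] -18 -> 5, delta = 23, sum = 81
Change 2: A[0] -4 -> 37, delta = 41, sum = 122
Change 3: A[3] -14 -> -19, delta = -5, sum = 117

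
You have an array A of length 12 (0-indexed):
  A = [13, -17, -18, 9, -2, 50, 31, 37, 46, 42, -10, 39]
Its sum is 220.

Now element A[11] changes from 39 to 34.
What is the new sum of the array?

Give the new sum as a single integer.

Answer: 215

Derivation:
Old value at index 11: 39
New value at index 11: 34
Delta = 34 - 39 = -5
New sum = old_sum + delta = 220 + (-5) = 215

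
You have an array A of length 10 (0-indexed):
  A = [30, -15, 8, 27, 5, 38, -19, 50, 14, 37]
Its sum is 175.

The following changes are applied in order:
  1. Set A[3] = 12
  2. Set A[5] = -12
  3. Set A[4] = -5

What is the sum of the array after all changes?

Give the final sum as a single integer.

Initial sum: 175
Change 1: A[3] 27 -> 12, delta = -15, sum = 160
Change 2: A[5] 38 -> -12, delta = -50, sum = 110
Change 3: A[4] 5 -> -5, delta = -10, sum = 100

Answer: 100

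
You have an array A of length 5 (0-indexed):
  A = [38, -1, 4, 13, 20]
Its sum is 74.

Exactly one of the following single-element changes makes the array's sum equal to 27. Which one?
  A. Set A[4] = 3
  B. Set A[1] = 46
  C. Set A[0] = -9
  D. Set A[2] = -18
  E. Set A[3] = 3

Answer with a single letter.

Option A: A[4] 20->3, delta=-17, new_sum=74+(-17)=57
Option B: A[1] -1->46, delta=47, new_sum=74+(47)=121
Option C: A[0] 38->-9, delta=-47, new_sum=74+(-47)=27 <-- matches target
Option D: A[2] 4->-18, delta=-22, new_sum=74+(-22)=52
Option E: A[3] 13->3, delta=-10, new_sum=74+(-10)=64

Answer: C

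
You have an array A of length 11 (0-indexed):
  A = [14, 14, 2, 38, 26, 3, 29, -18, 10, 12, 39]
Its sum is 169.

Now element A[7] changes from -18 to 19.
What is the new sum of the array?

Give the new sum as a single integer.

Answer: 206

Derivation:
Old value at index 7: -18
New value at index 7: 19
Delta = 19 - -18 = 37
New sum = old_sum + delta = 169 + (37) = 206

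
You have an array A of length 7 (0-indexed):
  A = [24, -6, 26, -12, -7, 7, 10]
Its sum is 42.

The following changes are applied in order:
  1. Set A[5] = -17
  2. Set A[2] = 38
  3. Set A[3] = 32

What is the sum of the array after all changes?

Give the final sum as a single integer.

Answer: 74

Derivation:
Initial sum: 42
Change 1: A[5] 7 -> -17, delta = -24, sum = 18
Change 2: A[2] 26 -> 38, delta = 12, sum = 30
Change 3: A[3] -12 -> 32, delta = 44, sum = 74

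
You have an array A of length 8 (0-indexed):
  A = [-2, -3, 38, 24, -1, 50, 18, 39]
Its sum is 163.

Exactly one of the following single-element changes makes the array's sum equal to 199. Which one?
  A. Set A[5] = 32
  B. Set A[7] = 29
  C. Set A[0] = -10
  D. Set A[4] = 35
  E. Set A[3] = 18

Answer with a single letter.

Answer: D

Derivation:
Option A: A[5] 50->32, delta=-18, new_sum=163+(-18)=145
Option B: A[7] 39->29, delta=-10, new_sum=163+(-10)=153
Option C: A[0] -2->-10, delta=-8, new_sum=163+(-8)=155
Option D: A[4] -1->35, delta=36, new_sum=163+(36)=199 <-- matches target
Option E: A[3] 24->18, delta=-6, new_sum=163+(-6)=157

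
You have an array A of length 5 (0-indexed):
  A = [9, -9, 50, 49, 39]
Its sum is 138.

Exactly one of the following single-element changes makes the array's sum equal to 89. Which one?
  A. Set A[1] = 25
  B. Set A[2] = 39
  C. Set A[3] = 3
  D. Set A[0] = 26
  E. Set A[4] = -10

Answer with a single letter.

Option A: A[1] -9->25, delta=34, new_sum=138+(34)=172
Option B: A[2] 50->39, delta=-11, new_sum=138+(-11)=127
Option C: A[3] 49->3, delta=-46, new_sum=138+(-46)=92
Option D: A[0] 9->26, delta=17, new_sum=138+(17)=155
Option E: A[4] 39->-10, delta=-49, new_sum=138+(-49)=89 <-- matches target

Answer: E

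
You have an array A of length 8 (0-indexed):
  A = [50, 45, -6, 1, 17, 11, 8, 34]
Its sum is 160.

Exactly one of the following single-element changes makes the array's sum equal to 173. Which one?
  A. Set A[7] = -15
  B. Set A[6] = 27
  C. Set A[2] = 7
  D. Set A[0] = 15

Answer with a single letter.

Answer: C

Derivation:
Option A: A[7] 34->-15, delta=-49, new_sum=160+(-49)=111
Option B: A[6] 8->27, delta=19, new_sum=160+(19)=179
Option C: A[2] -6->7, delta=13, new_sum=160+(13)=173 <-- matches target
Option D: A[0] 50->15, delta=-35, new_sum=160+(-35)=125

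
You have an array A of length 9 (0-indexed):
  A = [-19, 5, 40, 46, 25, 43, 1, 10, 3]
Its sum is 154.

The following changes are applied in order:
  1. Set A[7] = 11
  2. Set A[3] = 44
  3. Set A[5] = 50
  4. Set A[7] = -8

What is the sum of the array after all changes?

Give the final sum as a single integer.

Initial sum: 154
Change 1: A[7] 10 -> 11, delta = 1, sum = 155
Change 2: A[3] 46 -> 44, delta = -2, sum = 153
Change 3: A[5] 43 -> 50, delta = 7, sum = 160
Change 4: A[7] 11 -> -8, delta = -19, sum = 141

Answer: 141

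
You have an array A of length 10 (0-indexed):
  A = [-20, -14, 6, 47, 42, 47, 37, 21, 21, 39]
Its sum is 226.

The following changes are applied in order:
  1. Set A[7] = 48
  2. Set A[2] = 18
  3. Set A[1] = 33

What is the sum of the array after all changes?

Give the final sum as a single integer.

Initial sum: 226
Change 1: A[7] 21 -> 48, delta = 27, sum = 253
Change 2: A[2] 6 -> 18, delta = 12, sum = 265
Change 3: A[1] -14 -> 33, delta = 47, sum = 312

Answer: 312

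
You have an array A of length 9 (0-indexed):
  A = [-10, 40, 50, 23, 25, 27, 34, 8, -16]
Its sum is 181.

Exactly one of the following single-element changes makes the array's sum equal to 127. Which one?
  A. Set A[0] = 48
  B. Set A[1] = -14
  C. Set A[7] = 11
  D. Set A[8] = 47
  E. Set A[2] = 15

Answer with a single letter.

Answer: B

Derivation:
Option A: A[0] -10->48, delta=58, new_sum=181+(58)=239
Option B: A[1] 40->-14, delta=-54, new_sum=181+(-54)=127 <-- matches target
Option C: A[7] 8->11, delta=3, new_sum=181+(3)=184
Option D: A[8] -16->47, delta=63, new_sum=181+(63)=244
Option E: A[2] 50->15, delta=-35, new_sum=181+(-35)=146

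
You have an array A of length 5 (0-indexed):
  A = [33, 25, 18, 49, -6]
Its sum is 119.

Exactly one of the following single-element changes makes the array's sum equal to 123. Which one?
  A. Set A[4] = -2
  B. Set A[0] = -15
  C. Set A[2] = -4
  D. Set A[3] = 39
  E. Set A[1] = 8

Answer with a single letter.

Answer: A

Derivation:
Option A: A[4] -6->-2, delta=4, new_sum=119+(4)=123 <-- matches target
Option B: A[0] 33->-15, delta=-48, new_sum=119+(-48)=71
Option C: A[2] 18->-4, delta=-22, new_sum=119+(-22)=97
Option D: A[3] 49->39, delta=-10, new_sum=119+(-10)=109
Option E: A[1] 25->8, delta=-17, new_sum=119+(-17)=102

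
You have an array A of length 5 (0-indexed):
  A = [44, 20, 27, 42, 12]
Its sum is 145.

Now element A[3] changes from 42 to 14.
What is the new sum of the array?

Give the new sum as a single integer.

Old value at index 3: 42
New value at index 3: 14
Delta = 14 - 42 = -28
New sum = old_sum + delta = 145 + (-28) = 117

Answer: 117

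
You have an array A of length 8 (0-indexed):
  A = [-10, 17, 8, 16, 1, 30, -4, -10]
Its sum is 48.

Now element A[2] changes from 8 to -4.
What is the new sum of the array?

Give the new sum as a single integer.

Old value at index 2: 8
New value at index 2: -4
Delta = -4 - 8 = -12
New sum = old_sum + delta = 48 + (-12) = 36

Answer: 36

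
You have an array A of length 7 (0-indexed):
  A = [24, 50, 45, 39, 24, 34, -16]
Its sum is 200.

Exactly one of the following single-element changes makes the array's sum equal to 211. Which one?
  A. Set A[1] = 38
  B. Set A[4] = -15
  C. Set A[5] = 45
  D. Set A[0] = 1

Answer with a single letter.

Option A: A[1] 50->38, delta=-12, new_sum=200+(-12)=188
Option B: A[4] 24->-15, delta=-39, new_sum=200+(-39)=161
Option C: A[5] 34->45, delta=11, new_sum=200+(11)=211 <-- matches target
Option D: A[0] 24->1, delta=-23, new_sum=200+(-23)=177

Answer: C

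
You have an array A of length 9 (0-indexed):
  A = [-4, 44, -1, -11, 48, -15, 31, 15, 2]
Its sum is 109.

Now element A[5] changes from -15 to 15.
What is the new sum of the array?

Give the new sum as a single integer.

Old value at index 5: -15
New value at index 5: 15
Delta = 15 - -15 = 30
New sum = old_sum + delta = 109 + (30) = 139

Answer: 139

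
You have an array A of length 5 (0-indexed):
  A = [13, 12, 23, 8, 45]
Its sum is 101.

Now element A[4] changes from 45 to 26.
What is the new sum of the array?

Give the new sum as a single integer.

Old value at index 4: 45
New value at index 4: 26
Delta = 26 - 45 = -19
New sum = old_sum + delta = 101 + (-19) = 82

Answer: 82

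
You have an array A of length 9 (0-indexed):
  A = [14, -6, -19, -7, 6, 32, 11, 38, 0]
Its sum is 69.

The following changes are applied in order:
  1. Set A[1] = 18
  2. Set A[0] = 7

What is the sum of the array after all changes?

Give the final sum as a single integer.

Answer: 86

Derivation:
Initial sum: 69
Change 1: A[1] -6 -> 18, delta = 24, sum = 93
Change 2: A[0] 14 -> 7, delta = -7, sum = 86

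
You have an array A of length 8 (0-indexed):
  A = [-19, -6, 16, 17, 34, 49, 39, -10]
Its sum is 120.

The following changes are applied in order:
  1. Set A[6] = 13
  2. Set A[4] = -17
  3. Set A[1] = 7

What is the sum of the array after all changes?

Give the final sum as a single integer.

Answer: 56

Derivation:
Initial sum: 120
Change 1: A[6] 39 -> 13, delta = -26, sum = 94
Change 2: A[4] 34 -> -17, delta = -51, sum = 43
Change 3: A[1] -6 -> 7, delta = 13, sum = 56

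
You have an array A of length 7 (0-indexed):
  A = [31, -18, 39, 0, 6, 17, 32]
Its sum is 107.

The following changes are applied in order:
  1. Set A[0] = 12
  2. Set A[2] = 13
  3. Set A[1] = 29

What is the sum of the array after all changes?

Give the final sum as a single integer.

Initial sum: 107
Change 1: A[0] 31 -> 12, delta = -19, sum = 88
Change 2: A[2] 39 -> 13, delta = -26, sum = 62
Change 3: A[1] -18 -> 29, delta = 47, sum = 109

Answer: 109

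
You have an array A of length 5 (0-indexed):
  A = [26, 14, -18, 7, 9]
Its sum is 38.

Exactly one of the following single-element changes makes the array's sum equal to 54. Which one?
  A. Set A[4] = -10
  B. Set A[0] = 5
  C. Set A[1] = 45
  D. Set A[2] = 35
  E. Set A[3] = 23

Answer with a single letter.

Option A: A[4] 9->-10, delta=-19, new_sum=38+(-19)=19
Option B: A[0] 26->5, delta=-21, new_sum=38+(-21)=17
Option C: A[1] 14->45, delta=31, new_sum=38+(31)=69
Option D: A[2] -18->35, delta=53, new_sum=38+(53)=91
Option E: A[3] 7->23, delta=16, new_sum=38+(16)=54 <-- matches target

Answer: E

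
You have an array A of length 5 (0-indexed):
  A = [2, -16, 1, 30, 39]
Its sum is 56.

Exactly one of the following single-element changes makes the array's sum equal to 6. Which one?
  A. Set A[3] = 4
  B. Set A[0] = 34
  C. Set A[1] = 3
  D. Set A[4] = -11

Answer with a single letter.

Answer: D

Derivation:
Option A: A[3] 30->4, delta=-26, new_sum=56+(-26)=30
Option B: A[0] 2->34, delta=32, new_sum=56+(32)=88
Option C: A[1] -16->3, delta=19, new_sum=56+(19)=75
Option D: A[4] 39->-11, delta=-50, new_sum=56+(-50)=6 <-- matches target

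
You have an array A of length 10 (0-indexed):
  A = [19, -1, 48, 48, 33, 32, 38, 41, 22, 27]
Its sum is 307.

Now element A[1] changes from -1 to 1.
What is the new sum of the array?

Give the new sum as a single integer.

Old value at index 1: -1
New value at index 1: 1
Delta = 1 - -1 = 2
New sum = old_sum + delta = 307 + (2) = 309

Answer: 309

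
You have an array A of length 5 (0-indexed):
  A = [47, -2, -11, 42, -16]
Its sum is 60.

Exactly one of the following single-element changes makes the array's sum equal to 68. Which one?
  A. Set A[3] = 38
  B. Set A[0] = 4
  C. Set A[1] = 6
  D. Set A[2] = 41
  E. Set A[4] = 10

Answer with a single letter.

Option A: A[3] 42->38, delta=-4, new_sum=60+(-4)=56
Option B: A[0] 47->4, delta=-43, new_sum=60+(-43)=17
Option C: A[1] -2->6, delta=8, new_sum=60+(8)=68 <-- matches target
Option D: A[2] -11->41, delta=52, new_sum=60+(52)=112
Option E: A[4] -16->10, delta=26, new_sum=60+(26)=86

Answer: C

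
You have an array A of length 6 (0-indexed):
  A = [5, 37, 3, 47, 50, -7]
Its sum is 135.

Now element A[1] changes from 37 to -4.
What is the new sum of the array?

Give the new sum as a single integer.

Old value at index 1: 37
New value at index 1: -4
Delta = -4 - 37 = -41
New sum = old_sum + delta = 135 + (-41) = 94

Answer: 94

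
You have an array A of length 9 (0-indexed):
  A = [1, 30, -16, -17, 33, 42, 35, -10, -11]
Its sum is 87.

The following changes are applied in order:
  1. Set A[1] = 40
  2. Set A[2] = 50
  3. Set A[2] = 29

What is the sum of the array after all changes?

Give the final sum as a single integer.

Initial sum: 87
Change 1: A[1] 30 -> 40, delta = 10, sum = 97
Change 2: A[2] -16 -> 50, delta = 66, sum = 163
Change 3: A[2] 50 -> 29, delta = -21, sum = 142

Answer: 142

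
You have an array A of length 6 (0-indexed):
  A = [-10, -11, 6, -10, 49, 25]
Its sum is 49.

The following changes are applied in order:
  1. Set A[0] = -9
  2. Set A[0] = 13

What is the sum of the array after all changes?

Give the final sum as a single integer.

Initial sum: 49
Change 1: A[0] -10 -> -9, delta = 1, sum = 50
Change 2: A[0] -9 -> 13, delta = 22, sum = 72

Answer: 72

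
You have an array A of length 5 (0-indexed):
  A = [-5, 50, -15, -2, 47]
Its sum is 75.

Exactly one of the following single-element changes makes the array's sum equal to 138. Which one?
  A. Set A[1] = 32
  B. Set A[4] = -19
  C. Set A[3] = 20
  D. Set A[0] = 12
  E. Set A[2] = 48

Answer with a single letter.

Answer: E

Derivation:
Option A: A[1] 50->32, delta=-18, new_sum=75+(-18)=57
Option B: A[4] 47->-19, delta=-66, new_sum=75+(-66)=9
Option C: A[3] -2->20, delta=22, new_sum=75+(22)=97
Option D: A[0] -5->12, delta=17, new_sum=75+(17)=92
Option E: A[2] -15->48, delta=63, new_sum=75+(63)=138 <-- matches target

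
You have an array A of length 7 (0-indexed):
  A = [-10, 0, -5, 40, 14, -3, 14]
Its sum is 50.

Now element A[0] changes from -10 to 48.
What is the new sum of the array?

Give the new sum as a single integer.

Old value at index 0: -10
New value at index 0: 48
Delta = 48 - -10 = 58
New sum = old_sum + delta = 50 + (58) = 108

Answer: 108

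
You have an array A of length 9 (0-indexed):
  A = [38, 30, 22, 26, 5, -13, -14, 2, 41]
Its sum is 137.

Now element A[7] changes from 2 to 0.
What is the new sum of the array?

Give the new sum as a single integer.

Old value at index 7: 2
New value at index 7: 0
Delta = 0 - 2 = -2
New sum = old_sum + delta = 137 + (-2) = 135

Answer: 135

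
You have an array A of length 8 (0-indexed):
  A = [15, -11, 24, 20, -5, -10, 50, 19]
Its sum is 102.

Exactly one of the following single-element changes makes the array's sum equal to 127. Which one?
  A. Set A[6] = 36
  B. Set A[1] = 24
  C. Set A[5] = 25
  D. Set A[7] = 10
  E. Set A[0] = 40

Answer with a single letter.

Option A: A[6] 50->36, delta=-14, new_sum=102+(-14)=88
Option B: A[1] -11->24, delta=35, new_sum=102+(35)=137
Option C: A[5] -10->25, delta=35, new_sum=102+(35)=137
Option D: A[7] 19->10, delta=-9, new_sum=102+(-9)=93
Option E: A[0] 15->40, delta=25, new_sum=102+(25)=127 <-- matches target

Answer: E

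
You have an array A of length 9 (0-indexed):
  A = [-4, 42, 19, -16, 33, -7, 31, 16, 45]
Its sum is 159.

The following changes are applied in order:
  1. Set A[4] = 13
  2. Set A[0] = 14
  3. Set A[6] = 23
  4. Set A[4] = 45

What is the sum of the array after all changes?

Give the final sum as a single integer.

Initial sum: 159
Change 1: A[4] 33 -> 13, delta = -20, sum = 139
Change 2: A[0] -4 -> 14, delta = 18, sum = 157
Change 3: A[6] 31 -> 23, delta = -8, sum = 149
Change 4: A[4] 13 -> 45, delta = 32, sum = 181

Answer: 181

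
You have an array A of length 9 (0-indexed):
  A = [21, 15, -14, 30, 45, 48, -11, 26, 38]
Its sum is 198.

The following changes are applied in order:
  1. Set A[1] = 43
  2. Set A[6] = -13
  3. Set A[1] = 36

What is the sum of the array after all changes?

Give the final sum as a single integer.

Answer: 217

Derivation:
Initial sum: 198
Change 1: A[1] 15 -> 43, delta = 28, sum = 226
Change 2: A[6] -11 -> -13, delta = -2, sum = 224
Change 3: A[1] 43 -> 36, delta = -7, sum = 217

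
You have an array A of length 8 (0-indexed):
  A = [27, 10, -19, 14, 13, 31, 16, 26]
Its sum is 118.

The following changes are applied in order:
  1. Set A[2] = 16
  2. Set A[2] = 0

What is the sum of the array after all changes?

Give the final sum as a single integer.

Answer: 137

Derivation:
Initial sum: 118
Change 1: A[2] -19 -> 16, delta = 35, sum = 153
Change 2: A[2] 16 -> 0, delta = -16, sum = 137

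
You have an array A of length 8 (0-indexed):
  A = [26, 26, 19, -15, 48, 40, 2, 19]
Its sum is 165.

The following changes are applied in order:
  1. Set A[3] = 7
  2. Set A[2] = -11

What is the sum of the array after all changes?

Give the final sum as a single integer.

Answer: 157

Derivation:
Initial sum: 165
Change 1: A[3] -15 -> 7, delta = 22, sum = 187
Change 2: A[2] 19 -> -11, delta = -30, sum = 157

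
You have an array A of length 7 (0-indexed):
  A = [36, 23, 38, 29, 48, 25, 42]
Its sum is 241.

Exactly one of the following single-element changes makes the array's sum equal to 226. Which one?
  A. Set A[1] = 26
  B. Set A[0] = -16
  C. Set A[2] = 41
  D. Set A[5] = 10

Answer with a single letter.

Answer: D

Derivation:
Option A: A[1] 23->26, delta=3, new_sum=241+(3)=244
Option B: A[0] 36->-16, delta=-52, new_sum=241+(-52)=189
Option C: A[2] 38->41, delta=3, new_sum=241+(3)=244
Option D: A[5] 25->10, delta=-15, new_sum=241+(-15)=226 <-- matches target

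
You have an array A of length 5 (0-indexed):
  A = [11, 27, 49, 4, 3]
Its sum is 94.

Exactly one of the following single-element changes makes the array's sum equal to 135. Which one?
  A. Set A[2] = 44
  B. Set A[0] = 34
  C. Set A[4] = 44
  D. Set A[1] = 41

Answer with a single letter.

Option A: A[2] 49->44, delta=-5, new_sum=94+(-5)=89
Option B: A[0] 11->34, delta=23, new_sum=94+(23)=117
Option C: A[4] 3->44, delta=41, new_sum=94+(41)=135 <-- matches target
Option D: A[1] 27->41, delta=14, new_sum=94+(14)=108

Answer: C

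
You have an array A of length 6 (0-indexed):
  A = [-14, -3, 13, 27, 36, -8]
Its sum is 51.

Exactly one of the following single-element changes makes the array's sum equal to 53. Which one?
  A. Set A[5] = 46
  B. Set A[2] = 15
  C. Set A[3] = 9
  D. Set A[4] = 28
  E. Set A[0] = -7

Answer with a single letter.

Option A: A[5] -8->46, delta=54, new_sum=51+(54)=105
Option B: A[2] 13->15, delta=2, new_sum=51+(2)=53 <-- matches target
Option C: A[3] 27->9, delta=-18, new_sum=51+(-18)=33
Option D: A[4] 36->28, delta=-8, new_sum=51+(-8)=43
Option E: A[0] -14->-7, delta=7, new_sum=51+(7)=58

Answer: B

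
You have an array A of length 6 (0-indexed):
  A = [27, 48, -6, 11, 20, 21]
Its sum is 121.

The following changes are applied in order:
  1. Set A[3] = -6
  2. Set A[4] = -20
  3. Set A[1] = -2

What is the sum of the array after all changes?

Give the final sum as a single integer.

Initial sum: 121
Change 1: A[3] 11 -> -6, delta = -17, sum = 104
Change 2: A[4] 20 -> -20, delta = -40, sum = 64
Change 3: A[1] 48 -> -2, delta = -50, sum = 14

Answer: 14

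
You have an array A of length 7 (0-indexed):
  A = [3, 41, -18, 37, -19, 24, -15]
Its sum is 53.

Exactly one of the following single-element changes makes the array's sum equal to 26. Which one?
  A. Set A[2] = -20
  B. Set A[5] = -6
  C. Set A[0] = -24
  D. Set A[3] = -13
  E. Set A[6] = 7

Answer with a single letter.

Answer: C

Derivation:
Option A: A[2] -18->-20, delta=-2, new_sum=53+(-2)=51
Option B: A[5] 24->-6, delta=-30, new_sum=53+(-30)=23
Option C: A[0] 3->-24, delta=-27, new_sum=53+(-27)=26 <-- matches target
Option D: A[3] 37->-13, delta=-50, new_sum=53+(-50)=3
Option E: A[6] -15->7, delta=22, new_sum=53+(22)=75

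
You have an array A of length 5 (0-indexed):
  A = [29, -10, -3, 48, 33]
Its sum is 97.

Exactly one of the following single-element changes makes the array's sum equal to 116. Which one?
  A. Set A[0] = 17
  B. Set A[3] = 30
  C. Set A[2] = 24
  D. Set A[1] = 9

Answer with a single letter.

Answer: D

Derivation:
Option A: A[0] 29->17, delta=-12, new_sum=97+(-12)=85
Option B: A[3] 48->30, delta=-18, new_sum=97+(-18)=79
Option C: A[2] -3->24, delta=27, new_sum=97+(27)=124
Option D: A[1] -10->9, delta=19, new_sum=97+(19)=116 <-- matches target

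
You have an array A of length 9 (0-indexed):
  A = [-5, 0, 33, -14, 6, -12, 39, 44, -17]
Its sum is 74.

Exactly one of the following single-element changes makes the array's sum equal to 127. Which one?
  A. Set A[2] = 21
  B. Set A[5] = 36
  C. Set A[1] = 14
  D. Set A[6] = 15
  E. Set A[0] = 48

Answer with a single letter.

Answer: E

Derivation:
Option A: A[2] 33->21, delta=-12, new_sum=74+(-12)=62
Option B: A[5] -12->36, delta=48, new_sum=74+(48)=122
Option C: A[1] 0->14, delta=14, new_sum=74+(14)=88
Option D: A[6] 39->15, delta=-24, new_sum=74+(-24)=50
Option E: A[0] -5->48, delta=53, new_sum=74+(53)=127 <-- matches target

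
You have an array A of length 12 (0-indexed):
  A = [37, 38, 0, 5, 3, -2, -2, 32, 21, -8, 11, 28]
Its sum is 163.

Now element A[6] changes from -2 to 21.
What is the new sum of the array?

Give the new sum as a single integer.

Old value at index 6: -2
New value at index 6: 21
Delta = 21 - -2 = 23
New sum = old_sum + delta = 163 + (23) = 186

Answer: 186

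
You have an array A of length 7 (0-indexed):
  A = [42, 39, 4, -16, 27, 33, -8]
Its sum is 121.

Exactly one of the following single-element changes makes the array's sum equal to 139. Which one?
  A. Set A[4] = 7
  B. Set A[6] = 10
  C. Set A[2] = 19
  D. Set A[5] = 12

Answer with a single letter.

Option A: A[4] 27->7, delta=-20, new_sum=121+(-20)=101
Option B: A[6] -8->10, delta=18, new_sum=121+(18)=139 <-- matches target
Option C: A[2] 4->19, delta=15, new_sum=121+(15)=136
Option D: A[5] 33->12, delta=-21, new_sum=121+(-21)=100

Answer: B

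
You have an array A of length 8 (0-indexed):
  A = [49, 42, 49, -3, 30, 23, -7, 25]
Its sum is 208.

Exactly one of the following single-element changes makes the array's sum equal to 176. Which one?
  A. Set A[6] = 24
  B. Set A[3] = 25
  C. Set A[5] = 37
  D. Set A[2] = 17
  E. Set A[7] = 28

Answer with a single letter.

Answer: D

Derivation:
Option A: A[6] -7->24, delta=31, new_sum=208+(31)=239
Option B: A[3] -3->25, delta=28, new_sum=208+(28)=236
Option C: A[5] 23->37, delta=14, new_sum=208+(14)=222
Option D: A[2] 49->17, delta=-32, new_sum=208+(-32)=176 <-- matches target
Option E: A[7] 25->28, delta=3, new_sum=208+(3)=211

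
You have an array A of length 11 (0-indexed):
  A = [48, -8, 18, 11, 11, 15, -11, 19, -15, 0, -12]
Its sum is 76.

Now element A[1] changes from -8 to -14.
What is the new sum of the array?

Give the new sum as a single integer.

Answer: 70

Derivation:
Old value at index 1: -8
New value at index 1: -14
Delta = -14 - -8 = -6
New sum = old_sum + delta = 76 + (-6) = 70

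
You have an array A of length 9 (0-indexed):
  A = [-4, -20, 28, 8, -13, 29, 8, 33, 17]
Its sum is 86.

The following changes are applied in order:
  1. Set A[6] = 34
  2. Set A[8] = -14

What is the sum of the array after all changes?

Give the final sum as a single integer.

Initial sum: 86
Change 1: A[6] 8 -> 34, delta = 26, sum = 112
Change 2: A[8] 17 -> -14, delta = -31, sum = 81

Answer: 81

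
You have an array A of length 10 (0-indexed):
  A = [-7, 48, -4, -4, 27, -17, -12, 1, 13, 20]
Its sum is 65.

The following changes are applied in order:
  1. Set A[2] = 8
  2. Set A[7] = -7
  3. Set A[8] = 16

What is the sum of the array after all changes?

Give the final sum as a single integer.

Initial sum: 65
Change 1: A[2] -4 -> 8, delta = 12, sum = 77
Change 2: A[7] 1 -> -7, delta = -8, sum = 69
Change 3: A[8] 13 -> 16, delta = 3, sum = 72

Answer: 72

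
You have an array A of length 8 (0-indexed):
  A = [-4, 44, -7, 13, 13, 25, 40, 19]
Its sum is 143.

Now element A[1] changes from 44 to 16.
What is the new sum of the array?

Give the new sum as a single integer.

Old value at index 1: 44
New value at index 1: 16
Delta = 16 - 44 = -28
New sum = old_sum + delta = 143 + (-28) = 115

Answer: 115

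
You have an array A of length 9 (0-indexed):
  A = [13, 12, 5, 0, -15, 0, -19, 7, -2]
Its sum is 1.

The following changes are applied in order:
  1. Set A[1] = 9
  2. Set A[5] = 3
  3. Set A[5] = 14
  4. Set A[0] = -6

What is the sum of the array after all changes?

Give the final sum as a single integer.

Answer: -7

Derivation:
Initial sum: 1
Change 1: A[1] 12 -> 9, delta = -3, sum = -2
Change 2: A[5] 0 -> 3, delta = 3, sum = 1
Change 3: A[5] 3 -> 14, delta = 11, sum = 12
Change 4: A[0] 13 -> -6, delta = -19, sum = -7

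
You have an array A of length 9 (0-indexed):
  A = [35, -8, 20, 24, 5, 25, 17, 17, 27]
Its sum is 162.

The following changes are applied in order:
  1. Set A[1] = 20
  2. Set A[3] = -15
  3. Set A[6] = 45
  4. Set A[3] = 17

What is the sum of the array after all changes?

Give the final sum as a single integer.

Initial sum: 162
Change 1: A[1] -8 -> 20, delta = 28, sum = 190
Change 2: A[3] 24 -> -15, delta = -39, sum = 151
Change 3: A[6] 17 -> 45, delta = 28, sum = 179
Change 4: A[3] -15 -> 17, delta = 32, sum = 211

Answer: 211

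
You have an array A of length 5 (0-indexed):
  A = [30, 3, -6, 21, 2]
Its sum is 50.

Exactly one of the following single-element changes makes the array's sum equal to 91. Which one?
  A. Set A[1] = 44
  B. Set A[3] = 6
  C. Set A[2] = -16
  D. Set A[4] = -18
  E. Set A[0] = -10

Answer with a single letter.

Option A: A[1] 3->44, delta=41, new_sum=50+(41)=91 <-- matches target
Option B: A[3] 21->6, delta=-15, new_sum=50+(-15)=35
Option C: A[2] -6->-16, delta=-10, new_sum=50+(-10)=40
Option D: A[4] 2->-18, delta=-20, new_sum=50+(-20)=30
Option E: A[0] 30->-10, delta=-40, new_sum=50+(-40)=10

Answer: A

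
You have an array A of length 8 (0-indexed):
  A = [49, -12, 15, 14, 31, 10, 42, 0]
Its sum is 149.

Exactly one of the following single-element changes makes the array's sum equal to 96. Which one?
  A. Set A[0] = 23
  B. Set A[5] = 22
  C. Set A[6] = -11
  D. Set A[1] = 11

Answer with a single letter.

Answer: C

Derivation:
Option A: A[0] 49->23, delta=-26, new_sum=149+(-26)=123
Option B: A[5] 10->22, delta=12, new_sum=149+(12)=161
Option C: A[6] 42->-11, delta=-53, new_sum=149+(-53)=96 <-- matches target
Option D: A[1] -12->11, delta=23, new_sum=149+(23)=172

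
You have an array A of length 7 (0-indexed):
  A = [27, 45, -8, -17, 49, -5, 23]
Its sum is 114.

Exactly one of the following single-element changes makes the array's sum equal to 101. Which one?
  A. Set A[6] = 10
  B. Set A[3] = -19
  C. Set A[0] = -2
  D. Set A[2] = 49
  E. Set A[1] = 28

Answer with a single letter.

Option A: A[6] 23->10, delta=-13, new_sum=114+(-13)=101 <-- matches target
Option B: A[3] -17->-19, delta=-2, new_sum=114+(-2)=112
Option C: A[0] 27->-2, delta=-29, new_sum=114+(-29)=85
Option D: A[2] -8->49, delta=57, new_sum=114+(57)=171
Option E: A[1] 45->28, delta=-17, new_sum=114+(-17)=97

Answer: A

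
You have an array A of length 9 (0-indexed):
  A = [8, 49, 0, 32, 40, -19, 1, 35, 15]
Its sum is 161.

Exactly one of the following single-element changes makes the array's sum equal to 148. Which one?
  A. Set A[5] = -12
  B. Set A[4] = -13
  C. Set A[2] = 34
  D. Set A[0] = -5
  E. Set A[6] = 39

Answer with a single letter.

Option A: A[5] -19->-12, delta=7, new_sum=161+(7)=168
Option B: A[4] 40->-13, delta=-53, new_sum=161+(-53)=108
Option C: A[2] 0->34, delta=34, new_sum=161+(34)=195
Option D: A[0] 8->-5, delta=-13, new_sum=161+(-13)=148 <-- matches target
Option E: A[6] 1->39, delta=38, new_sum=161+(38)=199

Answer: D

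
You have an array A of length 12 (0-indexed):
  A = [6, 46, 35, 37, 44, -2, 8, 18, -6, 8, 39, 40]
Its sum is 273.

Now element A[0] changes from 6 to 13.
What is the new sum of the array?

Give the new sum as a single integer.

Answer: 280

Derivation:
Old value at index 0: 6
New value at index 0: 13
Delta = 13 - 6 = 7
New sum = old_sum + delta = 273 + (7) = 280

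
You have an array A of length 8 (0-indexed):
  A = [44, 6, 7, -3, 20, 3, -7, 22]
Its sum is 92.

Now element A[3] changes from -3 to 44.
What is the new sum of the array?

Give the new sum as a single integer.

Answer: 139

Derivation:
Old value at index 3: -3
New value at index 3: 44
Delta = 44 - -3 = 47
New sum = old_sum + delta = 92 + (47) = 139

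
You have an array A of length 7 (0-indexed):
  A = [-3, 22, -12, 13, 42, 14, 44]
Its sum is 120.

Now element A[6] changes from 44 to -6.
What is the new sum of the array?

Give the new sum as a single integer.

Answer: 70

Derivation:
Old value at index 6: 44
New value at index 6: -6
Delta = -6 - 44 = -50
New sum = old_sum + delta = 120 + (-50) = 70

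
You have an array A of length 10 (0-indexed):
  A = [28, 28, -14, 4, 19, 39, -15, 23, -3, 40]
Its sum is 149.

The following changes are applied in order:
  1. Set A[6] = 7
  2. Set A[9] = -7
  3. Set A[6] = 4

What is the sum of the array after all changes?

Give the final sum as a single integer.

Answer: 121

Derivation:
Initial sum: 149
Change 1: A[6] -15 -> 7, delta = 22, sum = 171
Change 2: A[9] 40 -> -7, delta = -47, sum = 124
Change 3: A[6] 7 -> 4, delta = -3, sum = 121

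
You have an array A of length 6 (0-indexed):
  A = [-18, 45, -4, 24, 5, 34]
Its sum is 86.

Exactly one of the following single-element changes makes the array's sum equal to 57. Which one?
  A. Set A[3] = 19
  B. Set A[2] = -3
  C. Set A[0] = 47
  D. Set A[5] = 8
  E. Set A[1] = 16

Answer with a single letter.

Answer: E

Derivation:
Option A: A[3] 24->19, delta=-5, new_sum=86+(-5)=81
Option B: A[2] -4->-3, delta=1, new_sum=86+(1)=87
Option C: A[0] -18->47, delta=65, new_sum=86+(65)=151
Option D: A[5] 34->8, delta=-26, new_sum=86+(-26)=60
Option E: A[1] 45->16, delta=-29, new_sum=86+(-29)=57 <-- matches target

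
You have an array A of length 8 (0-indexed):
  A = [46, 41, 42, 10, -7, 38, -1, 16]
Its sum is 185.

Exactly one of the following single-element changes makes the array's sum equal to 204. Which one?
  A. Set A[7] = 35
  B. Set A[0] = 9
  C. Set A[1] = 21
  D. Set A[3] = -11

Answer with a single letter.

Answer: A

Derivation:
Option A: A[7] 16->35, delta=19, new_sum=185+(19)=204 <-- matches target
Option B: A[0] 46->9, delta=-37, new_sum=185+(-37)=148
Option C: A[1] 41->21, delta=-20, new_sum=185+(-20)=165
Option D: A[3] 10->-11, delta=-21, new_sum=185+(-21)=164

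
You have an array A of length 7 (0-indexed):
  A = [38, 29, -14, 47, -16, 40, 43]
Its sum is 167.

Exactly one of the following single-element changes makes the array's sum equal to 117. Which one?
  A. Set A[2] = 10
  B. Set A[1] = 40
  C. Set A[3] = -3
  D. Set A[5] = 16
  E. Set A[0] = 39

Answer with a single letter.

Answer: C

Derivation:
Option A: A[2] -14->10, delta=24, new_sum=167+(24)=191
Option B: A[1] 29->40, delta=11, new_sum=167+(11)=178
Option C: A[3] 47->-3, delta=-50, new_sum=167+(-50)=117 <-- matches target
Option D: A[5] 40->16, delta=-24, new_sum=167+(-24)=143
Option E: A[0] 38->39, delta=1, new_sum=167+(1)=168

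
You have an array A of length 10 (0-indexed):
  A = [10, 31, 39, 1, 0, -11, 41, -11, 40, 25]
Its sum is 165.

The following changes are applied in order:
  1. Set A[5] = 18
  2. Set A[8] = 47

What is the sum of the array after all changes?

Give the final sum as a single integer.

Initial sum: 165
Change 1: A[5] -11 -> 18, delta = 29, sum = 194
Change 2: A[8] 40 -> 47, delta = 7, sum = 201

Answer: 201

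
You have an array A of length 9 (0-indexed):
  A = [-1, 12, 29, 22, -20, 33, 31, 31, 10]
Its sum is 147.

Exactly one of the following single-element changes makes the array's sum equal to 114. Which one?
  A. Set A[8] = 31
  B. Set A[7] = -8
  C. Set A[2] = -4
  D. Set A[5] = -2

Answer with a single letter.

Option A: A[8] 10->31, delta=21, new_sum=147+(21)=168
Option B: A[7] 31->-8, delta=-39, new_sum=147+(-39)=108
Option C: A[2] 29->-4, delta=-33, new_sum=147+(-33)=114 <-- matches target
Option D: A[5] 33->-2, delta=-35, new_sum=147+(-35)=112

Answer: C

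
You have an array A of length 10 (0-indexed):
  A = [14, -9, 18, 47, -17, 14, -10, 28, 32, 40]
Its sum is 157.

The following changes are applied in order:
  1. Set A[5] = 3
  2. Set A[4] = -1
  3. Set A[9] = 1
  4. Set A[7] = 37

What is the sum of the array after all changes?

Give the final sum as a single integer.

Answer: 132

Derivation:
Initial sum: 157
Change 1: A[5] 14 -> 3, delta = -11, sum = 146
Change 2: A[4] -17 -> -1, delta = 16, sum = 162
Change 3: A[9] 40 -> 1, delta = -39, sum = 123
Change 4: A[7] 28 -> 37, delta = 9, sum = 132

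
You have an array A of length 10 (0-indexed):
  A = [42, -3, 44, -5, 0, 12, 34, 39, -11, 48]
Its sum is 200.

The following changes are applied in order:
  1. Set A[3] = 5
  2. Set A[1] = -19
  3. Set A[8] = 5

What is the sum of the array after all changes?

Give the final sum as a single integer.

Answer: 210

Derivation:
Initial sum: 200
Change 1: A[3] -5 -> 5, delta = 10, sum = 210
Change 2: A[1] -3 -> -19, delta = -16, sum = 194
Change 3: A[8] -11 -> 5, delta = 16, sum = 210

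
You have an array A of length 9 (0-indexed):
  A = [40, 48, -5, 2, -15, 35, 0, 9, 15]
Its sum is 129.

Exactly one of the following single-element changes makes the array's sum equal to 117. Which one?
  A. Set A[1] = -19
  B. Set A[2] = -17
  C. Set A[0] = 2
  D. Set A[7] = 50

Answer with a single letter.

Option A: A[1] 48->-19, delta=-67, new_sum=129+(-67)=62
Option B: A[2] -5->-17, delta=-12, new_sum=129+(-12)=117 <-- matches target
Option C: A[0] 40->2, delta=-38, new_sum=129+(-38)=91
Option D: A[7] 9->50, delta=41, new_sum=129+(41)=170

Answer: B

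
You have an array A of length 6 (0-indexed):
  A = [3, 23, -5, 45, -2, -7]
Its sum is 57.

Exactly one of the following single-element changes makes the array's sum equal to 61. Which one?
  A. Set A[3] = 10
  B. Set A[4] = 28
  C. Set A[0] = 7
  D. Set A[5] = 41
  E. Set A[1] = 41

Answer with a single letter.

Option A: A[3] 45->10, delta=-35, new_sum=57+(-35)=22
Option B: A[4] -2->28, delta=30, new_sum=57+(30)=87
Option C: A[0] 3->7, delta=4, new_sum=57+(4)=61 <-- matches target
Option D: A[5] -7->41, delta=48, new_sum=57+(48)=105
Option E: A[1] 23->41, delta=18, new_sum=57+(18)=75

Answer: C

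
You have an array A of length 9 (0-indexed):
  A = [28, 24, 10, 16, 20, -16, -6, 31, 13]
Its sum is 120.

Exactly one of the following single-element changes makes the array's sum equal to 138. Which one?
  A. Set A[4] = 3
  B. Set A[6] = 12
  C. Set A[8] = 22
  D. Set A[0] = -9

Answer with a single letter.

Answer: B

Derivation:
Option A: A[4] 20->3, delta=-17, new_sum=120+(-17)=103
Option B: A[6] -6->12, delta=18, new_sum=120+(18)=138 <-- matches target
Option C: A[8] 13->22, delta=9, new_sum=120+(9)=129
Option D: A[0] 28->-9, delta=-37, new_sum=120+(-37)=83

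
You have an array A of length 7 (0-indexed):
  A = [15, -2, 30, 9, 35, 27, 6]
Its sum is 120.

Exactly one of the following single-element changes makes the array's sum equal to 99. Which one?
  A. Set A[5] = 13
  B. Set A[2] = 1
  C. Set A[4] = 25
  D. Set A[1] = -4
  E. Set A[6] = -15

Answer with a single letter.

Answer: E

Derivation:
Option A: A[5] 27->13, delta=-14, new_sum=120+(-14)=106
Option B: A[2] 30->1, delta=-29, new_sum=120+(-29)=91
Option C: A[4] 35->25, delta=-10, new_sum=120+(-10)=110
Option D: A[1] -2->-4, delta=-2, new_sum=120+(-2)=118
Option E: A[6] 6->-15, delta=-21, new_sum=120+(-21)=99 <-- matches target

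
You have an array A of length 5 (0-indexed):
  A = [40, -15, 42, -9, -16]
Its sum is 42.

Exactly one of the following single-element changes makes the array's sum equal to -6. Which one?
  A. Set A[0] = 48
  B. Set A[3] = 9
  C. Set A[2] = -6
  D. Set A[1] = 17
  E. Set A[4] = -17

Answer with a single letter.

Option A: A[0] 40->48, delta=8, new_sum=42+(8)=50
Option B: A[3] -9->9, delta=18, new_sum=42+(18)=60
Option C: A[2] 42->-6, delta=-48, new_sum=42+(-48)=-6 <-- matches target
Option D: A[1] -15->17, delta=32, new_sum=42+(32)=74
Option E: A[4] -16->-17, delta=-1, new_sum=42+(-1)=41

Answer: C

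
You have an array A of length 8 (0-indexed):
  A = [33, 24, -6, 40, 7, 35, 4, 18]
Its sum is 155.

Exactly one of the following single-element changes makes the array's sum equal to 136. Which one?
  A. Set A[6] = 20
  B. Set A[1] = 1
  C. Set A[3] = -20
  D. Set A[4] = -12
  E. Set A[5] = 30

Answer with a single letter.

Option A: A[6] 4->20, delta=16, new_sum=155+(16)=171
Option B: A[1] 24->1, delta=-23, new_sum=155+(-23)=132
Option C: A[3] 40->-20, delta=-60, new_sum=155+(-60)=95
Option D: A[4] 7->-12, delta=-19, new_sum=155+(-19)=136 <-- matches target
Option E: A[5] 35->30, delta=-5, new_sum=155+(-5)=150

Answer: D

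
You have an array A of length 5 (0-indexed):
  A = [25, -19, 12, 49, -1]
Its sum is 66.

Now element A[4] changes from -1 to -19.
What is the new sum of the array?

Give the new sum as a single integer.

Answer: 48

Derivation:
Old value at index 4: -1
New value at index 4: -19
Delta = -19 - -1 = -18
New sum = old_sum + delta = 66 + (-18) = 48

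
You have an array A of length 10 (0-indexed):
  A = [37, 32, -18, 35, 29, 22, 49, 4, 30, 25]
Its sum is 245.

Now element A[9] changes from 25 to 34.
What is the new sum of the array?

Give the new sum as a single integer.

Answer: 254

Derivation:
Old value at index 9: 25
New value at index 9: 34
Delta = 34 - 25 = 9
New sum = old_sum + delta = 245 + (9) = 254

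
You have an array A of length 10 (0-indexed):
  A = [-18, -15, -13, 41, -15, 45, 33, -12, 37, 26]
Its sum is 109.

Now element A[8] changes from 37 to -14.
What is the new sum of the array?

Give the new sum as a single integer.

Old value at index 8: 37
New value at index 8: -14
Delta = -14 - 37 = -51
New sum = old_sum + delta = 109 + (-51) = 58

Answer: 58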